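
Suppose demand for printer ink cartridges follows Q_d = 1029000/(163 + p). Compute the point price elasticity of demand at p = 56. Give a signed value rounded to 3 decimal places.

-0.256

dQ_d/dp = −1029000/(163 + p)² = -21.4549. At p = 56, Q_d = 4698.63.
Ed = (dQ_d/dp)·(p/Q_d) = (-21.4549) × (56/4698.63) = -0.25570…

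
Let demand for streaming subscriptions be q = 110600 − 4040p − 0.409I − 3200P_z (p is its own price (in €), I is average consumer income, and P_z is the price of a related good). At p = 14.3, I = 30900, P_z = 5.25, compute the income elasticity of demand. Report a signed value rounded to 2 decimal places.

-0.54

At the given values, q = 110600 − 4040(14.3) − 0.409(30900) − 3200(5.25) = 23389.9.
∂q/∂I = -0.409.
E = (-0.409) × (30900/23389.9) = -0.5403…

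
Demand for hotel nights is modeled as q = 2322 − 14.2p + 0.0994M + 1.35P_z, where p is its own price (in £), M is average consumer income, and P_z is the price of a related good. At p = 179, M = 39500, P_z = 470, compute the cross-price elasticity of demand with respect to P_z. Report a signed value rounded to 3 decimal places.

At the given values, q = 2322 − 14.2(179) + 0.0994(39500) + 1.35(470) = 4341.
∂q/∂P_z = 1.35.
E = (1.35) × (470/4341) = 0.14616…

0.146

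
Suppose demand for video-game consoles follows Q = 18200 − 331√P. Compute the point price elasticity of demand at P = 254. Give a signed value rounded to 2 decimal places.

-0.20

dQ/dP = −331/(2√P) = -10.3844. At P = 254, Q = 12924.7.
Ed = (dQ/dP)·(P/Q) = (-10.3844) × (254/12924.7) = -0.2040…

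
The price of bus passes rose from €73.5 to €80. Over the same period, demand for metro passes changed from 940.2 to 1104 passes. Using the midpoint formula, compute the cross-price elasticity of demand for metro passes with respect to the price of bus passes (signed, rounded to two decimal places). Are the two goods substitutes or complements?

%ΔQ_{metro passes} = (1104 − 940.2)/avg = 163.8/1022.1 = 0.160258…
%ΔP_{bus passes} = (80 − 73.5)/avg = 6.5/76.75 = 0.084690…
E_cross = (163.8/1022.1) / (6.5/76.75) = 1.8922…
E_cross > 0 ⇒ the goods are substitutes.

1.89; substitutes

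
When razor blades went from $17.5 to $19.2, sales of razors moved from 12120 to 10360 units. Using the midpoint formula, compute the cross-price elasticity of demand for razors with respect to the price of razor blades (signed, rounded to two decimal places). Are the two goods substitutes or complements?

-1.69; complements

%ΔQ_{razors} = (10360 − 12120)/avg = -1760/11240 = -0.156583…
%ΔP_{razor blades} = (19.2 − 17.5)/avg = 1.7/18.35 = 0.092643…
E_cross = (-1760/11240) / (1.7/18.35) = -1.6901…
E_cross < 0 ⇒ the goods are complements.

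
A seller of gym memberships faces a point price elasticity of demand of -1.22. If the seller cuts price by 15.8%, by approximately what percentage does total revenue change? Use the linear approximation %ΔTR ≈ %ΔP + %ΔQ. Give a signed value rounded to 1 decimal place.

+3.5%

%ΔQ ≈ Ed × %ΔP = (-1.22) × (-15.8%) = +19.2760%
%ΔTR ≈ %ΔP + %ΔQ = (-15.8%) + (+19.2760%) = +3.4760%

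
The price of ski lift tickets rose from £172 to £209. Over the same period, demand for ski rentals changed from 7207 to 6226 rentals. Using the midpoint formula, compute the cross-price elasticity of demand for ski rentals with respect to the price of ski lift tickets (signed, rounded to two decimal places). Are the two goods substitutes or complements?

%ΔQ_{ski rentals} = (6226 − 7207)/avg = -981/6716.5 = -0.146058…
%ΔP_{ski lift tickets} = (209 − 172)/avg = 37/190.5 = 0.194225…
E_cross = (-981/6716.5) / (37/190.5) = -0.7520…
E_cross < 0 ⇒ the goods are complements.

-0.75; complements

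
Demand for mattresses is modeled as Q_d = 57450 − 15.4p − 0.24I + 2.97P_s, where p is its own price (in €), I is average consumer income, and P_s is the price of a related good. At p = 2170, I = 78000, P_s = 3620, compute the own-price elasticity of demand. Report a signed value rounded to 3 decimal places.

-2.080

At the given values, Q_d = 57450 − 15.4(2170) − 0.24(78000) + 2.97(3620) = 16063.4.
∂Q_d/∂p = −15.4.
E = (-15.4) × (2170/16063.4) = -2.08038…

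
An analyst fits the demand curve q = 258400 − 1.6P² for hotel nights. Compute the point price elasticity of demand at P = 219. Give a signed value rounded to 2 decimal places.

dq/dP = −2·1.6·P = -700.8. At P = 219, q = 181662.4.
Ed = (dq/dP)·(P/q) = (-700.8) × (219/181662.4) = -0.8448…

-0.84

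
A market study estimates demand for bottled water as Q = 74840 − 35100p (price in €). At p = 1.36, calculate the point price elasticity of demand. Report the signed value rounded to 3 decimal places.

-1.761

dQ/dp = −35100. At p = 1.36, Q = 74840 − 35100(1.36) = 27104.
Ed = (dQ/dp)·(p/Q) = −35100 × (1.36/27104) = -1.76121…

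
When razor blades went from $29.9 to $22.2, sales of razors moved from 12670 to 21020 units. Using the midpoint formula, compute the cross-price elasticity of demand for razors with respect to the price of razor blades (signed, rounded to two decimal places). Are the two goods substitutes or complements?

%ΔQ_{razors} = (21020 − 12670)/avg = 8350/16845 = 0.495696…
%ΔP_{razor blades} = (22.2 − 29.9)/avg = -7.7/26.05 = -0.295585…
E_cross = (8350/16845) / (-7.7/26.05) = -1.6769…
E_cross < 0 ⇒ the goods are complements.

-1.68; complements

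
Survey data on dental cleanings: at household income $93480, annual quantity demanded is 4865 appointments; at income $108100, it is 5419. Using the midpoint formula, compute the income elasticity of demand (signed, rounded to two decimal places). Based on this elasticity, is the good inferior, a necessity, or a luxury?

0.74; necessity

%ΔQ = (5419 − 4865)/[( 4865 + 5419)/2] = 554/5142 = 0.107740…
%ΔIncome = (108100 − 93480)/[( 93480 + 108100)/2] = 14620/100790 = 0.145054…
E_income = (554/5142) / (14620/100790) = 0.7427…
0 < E_income < 1 ⇒ normal good, necessity.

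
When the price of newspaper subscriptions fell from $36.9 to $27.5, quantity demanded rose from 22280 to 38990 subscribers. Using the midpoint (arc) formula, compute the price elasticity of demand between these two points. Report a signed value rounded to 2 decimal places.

%ΔQ = (38990 − 22280) / [(22280 + 38990)/2] = 16710/30635 = 0.545454…
%ΔP = (27.5 − 36.9) / [(36.9 + 27.5)/2] = -9.4/32.2 = -0.291925…
Arc Ed = %ΔQ / %ΔP = (16710/30635) / (-9.4/32.2) = -1.8684…

-1.87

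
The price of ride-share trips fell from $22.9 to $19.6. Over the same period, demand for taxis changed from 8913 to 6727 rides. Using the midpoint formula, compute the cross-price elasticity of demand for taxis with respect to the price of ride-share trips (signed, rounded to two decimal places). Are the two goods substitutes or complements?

%ΔQ_{taxis} = (6727 − 8913)/avg = -2186/7820 = -0.279539…
%ΔP_{ride-share trips} = (19.6 − 22.9)/avg = -3.3/21.25 = -0.155294…
E_cross = (-2186/7820) / (-3.3/21.25) = 1.8000…
E_cross > 0 ⇒ the goods are substitutes.

1.80; substitutes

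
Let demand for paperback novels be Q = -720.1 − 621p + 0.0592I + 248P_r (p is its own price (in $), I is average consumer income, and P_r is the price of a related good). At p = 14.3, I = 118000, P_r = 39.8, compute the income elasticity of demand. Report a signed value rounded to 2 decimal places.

At the given values, Q = -720.1 − 621(14.3) + 0.0592(118000) + 248(39.8) = 7255.6.
∂Q/∂I = 0.0592.
E = (0.0592) × (118000/7255.6) = 0.9627…

0.96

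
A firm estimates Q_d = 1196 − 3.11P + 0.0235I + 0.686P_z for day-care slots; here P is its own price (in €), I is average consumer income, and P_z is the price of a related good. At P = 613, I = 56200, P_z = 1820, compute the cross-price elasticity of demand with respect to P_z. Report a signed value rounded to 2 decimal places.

0.67

At the given values, Q_d = 1196 − 3.11(613) + 0.0235(56200) + 0.686(1820) = 1858.79.
∂Q_d/∂P_z = 0.686.
E = (0.686) × (1820/1858.79) = 0.6716…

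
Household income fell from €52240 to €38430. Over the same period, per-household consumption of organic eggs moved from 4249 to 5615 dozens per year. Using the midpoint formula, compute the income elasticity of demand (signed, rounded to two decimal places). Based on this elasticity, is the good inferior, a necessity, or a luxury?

%ΔQ = (5615 − 4249)/[( 4249 + 5615)/2] = 1366/4932 = 0.276966…
%ΔIncome = (38430 − 52240)/[( 52240 + 38430)/2] = -13810/45335 = -0.304621…
E_income = (1366/4932) / (-13810/45335) = -0.9092…
E_income < 0 ⇒ inferior good.

-0.91; inferior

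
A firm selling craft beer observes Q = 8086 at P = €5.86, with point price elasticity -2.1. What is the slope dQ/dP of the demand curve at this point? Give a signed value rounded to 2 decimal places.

-2897.71

Ed = (dQ/dP)·(P/Q) ⇒ dQ/dP = Ed·Q/P = (-2.1)·8086/5.86 = -2897.7133…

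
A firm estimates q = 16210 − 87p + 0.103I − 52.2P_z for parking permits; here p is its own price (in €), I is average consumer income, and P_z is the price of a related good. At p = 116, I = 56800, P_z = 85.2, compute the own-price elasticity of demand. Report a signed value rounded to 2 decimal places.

At the given values, q = 16210 − 87(116) + 0.103(56800) − 52.2(85.2) = 7520.96.
∂q/∂p = −87.
E = (-87) × (116/7520.96) = -1.3418…

-1.34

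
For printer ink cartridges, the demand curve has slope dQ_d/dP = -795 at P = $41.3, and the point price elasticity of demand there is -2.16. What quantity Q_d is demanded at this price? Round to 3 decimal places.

Ed = (dQ_d/dP)·(P/Q_d) ⇒ Q_d = (dQ_d/dP)·P/Ed = (-795)·41.3/(-2.16) = 15200.69444…

15200.694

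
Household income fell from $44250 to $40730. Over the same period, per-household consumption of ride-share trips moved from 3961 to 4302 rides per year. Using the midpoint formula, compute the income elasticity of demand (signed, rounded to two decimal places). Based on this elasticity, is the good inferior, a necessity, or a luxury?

-1.00; inferior

%ΔQ = (4302 − 3961)/[( 3961 + 4302)/2] = 341/4131.5 = 0.082536…
%ΔIncome = (40730 − 44250)/[( 44250 + 40730)/2] = -3520/42490 = -0.082843…
E_income = (341/4131.5) / (-3520/42490) = -0.9963…
E_income < 0 ⇒ inferior good.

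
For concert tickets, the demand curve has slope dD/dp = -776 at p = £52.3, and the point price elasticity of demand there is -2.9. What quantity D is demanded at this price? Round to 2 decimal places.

13994.76

Ed = (dD/dp)·(p/D) ⇒ D = (dD/dp)·p/Ed = (-776)·52.3/(-2.9) = 13994.7586…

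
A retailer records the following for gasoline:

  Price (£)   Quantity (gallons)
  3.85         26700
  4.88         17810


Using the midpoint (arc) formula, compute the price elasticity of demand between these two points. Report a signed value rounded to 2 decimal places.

-1.69

%ΔQ = (17810 − 26700) / [(26700 + 17810)/2] = -8890/22255 = -0.399460…
%ΔP = (4.88 − 3.85) / [(3.85 + 4.88)/2] = 1.03/4.365 = 0.235967…
Arc Ed = %ΔQ / %ΔP = (-8890/22255) / (1.03/4.365) = -1.6928…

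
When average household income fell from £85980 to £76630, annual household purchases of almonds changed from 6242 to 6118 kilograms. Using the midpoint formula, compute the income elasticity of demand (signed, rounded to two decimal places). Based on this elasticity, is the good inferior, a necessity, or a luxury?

0.17; necessity

%ΔQ = (6118 − 6242)/[( 6242 + 6118)/2] = -124/6180 = -0.020064…
%ΔIncome = (76630 − 85980)/[( 85980 + 76630)/2] = -9350/81305 = -0.114999…
E_income = (-124/6180) / (-9350/81305) = 0.1744…
0 < E_income < 1 ⇒ normal good, necessity.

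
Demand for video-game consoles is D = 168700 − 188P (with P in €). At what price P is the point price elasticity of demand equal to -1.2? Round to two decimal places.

Ed = −188P/(168700 − 188P). Set this equal to -1.2:
188P = 1.2·(168700 − 188P) ⇒ 188P(1 + 1.2) = 1.2·168700
P = 1.2·168700 / (188·2.2) = 489.4584…

489.46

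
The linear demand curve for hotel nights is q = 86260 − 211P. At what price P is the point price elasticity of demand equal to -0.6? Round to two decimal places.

153.31

Ed = −211P/(86260 − 211P). Set this equal to -0.6:
211P = 0.6·(86260 − 211P) ⇒ 211P(1 + 0.6) = 0.6·86260
P = 0.6·86260 / (211·1.6) = 153.3056…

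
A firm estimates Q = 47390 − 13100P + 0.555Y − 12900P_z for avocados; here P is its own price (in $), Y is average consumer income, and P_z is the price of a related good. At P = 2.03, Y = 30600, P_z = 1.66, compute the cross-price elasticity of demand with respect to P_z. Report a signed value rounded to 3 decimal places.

-1.308

At the given values, Q = 47390 − 13100(2.03) + 0.555(30600) − 12900(1.66) = 16366.
∂Q/∂P_z = -12900.
E = (-12900) × (1.66/16366) = -1.30844…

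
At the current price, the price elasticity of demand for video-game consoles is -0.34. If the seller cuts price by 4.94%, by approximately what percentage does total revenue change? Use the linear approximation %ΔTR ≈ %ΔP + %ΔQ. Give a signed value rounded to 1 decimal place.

%ΔQ ≈ Ed × %ΔP = (-0.34) × (-4.94%) = +1.6796%
%ΔTR ≈ %ΔP + %ΔQ = (-4.94%) + (+1.6796%) = -3.2604%

-3.3%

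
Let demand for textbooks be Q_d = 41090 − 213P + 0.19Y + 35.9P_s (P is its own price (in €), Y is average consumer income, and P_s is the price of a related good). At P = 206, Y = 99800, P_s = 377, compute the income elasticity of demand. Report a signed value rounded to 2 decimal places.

At the given values, Q_d = 41090 − 213(206) + 0.19(99800) + 35.9(377) = 29708.3.
∂Q_d/∂Y = 0.19.
E = (0.19) × (99800/29708.3) = 0.6382…

0.64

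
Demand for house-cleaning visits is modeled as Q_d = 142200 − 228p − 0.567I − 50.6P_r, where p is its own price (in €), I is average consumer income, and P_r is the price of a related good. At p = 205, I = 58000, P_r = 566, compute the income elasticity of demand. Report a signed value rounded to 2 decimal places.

-0.97

At the given values, Q_d = 142200 − 228(205) − 0.567(58000) − 50.6(566) = 33934.4.
∂Q_d/∂I = -0.567.
E = (-0.567) × (58000/33934.4) = -0.9691…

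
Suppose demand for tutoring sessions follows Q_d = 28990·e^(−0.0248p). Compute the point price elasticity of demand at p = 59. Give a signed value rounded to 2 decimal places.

-1.46

dQ_d/dp = −0.0248·Q_d = -166.433. At p = 59, Q_d = 6711.02.
Ed = (dQ_d/dp)·(p/Q_d) = (-166.433) × (59/6711.02) = -1.4632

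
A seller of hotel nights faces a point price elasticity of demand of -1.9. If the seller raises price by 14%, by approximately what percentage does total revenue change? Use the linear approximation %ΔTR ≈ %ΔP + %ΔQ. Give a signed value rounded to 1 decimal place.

-12.6%

%ΔQ ≈ Ed × %ΔP = (-1.9) × (+14%) = -26.6000%
%ΔTR ≈ %ΔP + %ΔQ = (+14%) + (-26.6000%) = -12.6000%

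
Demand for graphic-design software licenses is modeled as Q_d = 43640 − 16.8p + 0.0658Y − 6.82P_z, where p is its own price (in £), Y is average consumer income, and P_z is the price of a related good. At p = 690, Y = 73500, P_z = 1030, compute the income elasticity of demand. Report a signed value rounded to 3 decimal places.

At the given values, Q_d = 43640 − 16.8(690) + 0.0658(73500) − 6.82(1030) = 29859.7.
∂Q_d/∂Y = 0.0658.
E = (0.0658) × (73500/29859.7) = 0.16196…

0.162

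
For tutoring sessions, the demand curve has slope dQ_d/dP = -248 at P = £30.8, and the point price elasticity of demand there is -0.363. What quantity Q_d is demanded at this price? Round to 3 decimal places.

21042.424

Ed = (dQ_d/dP)·(P/Q_d) ⇒ Q_d = (dQ_d/dP)·P/Ed = (-248)·30.8/(-0.363) = 21042.42424…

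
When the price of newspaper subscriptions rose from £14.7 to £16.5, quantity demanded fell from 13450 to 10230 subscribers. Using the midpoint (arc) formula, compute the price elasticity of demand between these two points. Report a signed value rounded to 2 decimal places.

-2.36

%ΔQ = (10230 − 13450) / [(13450 + 10230)/2] = -3220/11840 = -0.271959…
%ΔP = (16.5 − 14.7) / [(14.7 + 16.5)/2] = 1.8/15.6 = 0.115384…
Arc Ed = %ΔQ / %ΔP = (-3220/11840) / (1.8/15.6) = -2.3569…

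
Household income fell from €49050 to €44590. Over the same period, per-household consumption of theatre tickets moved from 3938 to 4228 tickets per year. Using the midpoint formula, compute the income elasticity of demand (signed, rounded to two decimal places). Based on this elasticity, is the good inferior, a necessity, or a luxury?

-0.75; inferior

%ΔQ = (4228 − 3938)/[( 3938 + 4228)/2] = 290/4083 = 0.071026…
%ΔIncome = (44590 − 49050)/[( 49050 + 44590)/2] = -4460/46820 = -0.095258…
E_income = (290/4083) / (-4460/46820) = -0.7456…
E_income < 0 ⇒ inferior good.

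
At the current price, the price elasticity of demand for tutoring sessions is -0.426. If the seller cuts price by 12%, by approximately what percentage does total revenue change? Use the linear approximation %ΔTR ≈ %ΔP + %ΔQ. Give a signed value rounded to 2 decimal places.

-6.89%

%ΔQ ≈ Ed × %ΔP = (-0.426) × (-12%) = +5.1120%
%ΔTR ≈ %ΔP + %ΔQ = (-12%) + (+5.1120%) = -6.8880%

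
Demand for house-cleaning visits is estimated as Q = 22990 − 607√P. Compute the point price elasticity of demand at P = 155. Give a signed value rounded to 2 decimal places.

dQ/dP = −607/(2√P) = -24.3777. At P = 155, Q = 15432.9.
Ed = (dQ/dP)·(P/Q) = (-24.3777) × (155/15432.9) = -0.2448…

-0.24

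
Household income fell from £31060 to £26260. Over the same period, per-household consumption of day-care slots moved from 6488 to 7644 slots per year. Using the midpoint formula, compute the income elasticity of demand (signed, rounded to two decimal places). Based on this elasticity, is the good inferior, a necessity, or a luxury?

-0.98; inferior

%ΔQ = (7644 − 6488)/[( 6488 + 7644)/2] = 1156/7066 = 0.163600…
%ΔIncome = (26260 − 31060)/[( 31060 + 26260)/2] = -4800/28660 = -0.167480…
E_income = (1156/7066) / (-4800/28660) = -0.9768…
E_income < 0 ⇒ inferior good.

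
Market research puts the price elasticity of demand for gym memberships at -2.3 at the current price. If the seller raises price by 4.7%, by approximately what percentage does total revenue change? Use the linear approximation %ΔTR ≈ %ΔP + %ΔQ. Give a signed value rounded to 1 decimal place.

%ΔQ ≈ Ed × %ΔP = (-2.3) × (+4.7%) = -10.8100%
%ΔTR ≈ %ΔP + %ΔQ = (+4.7%) + (-10.8100%) = -6.1100%

-6.1%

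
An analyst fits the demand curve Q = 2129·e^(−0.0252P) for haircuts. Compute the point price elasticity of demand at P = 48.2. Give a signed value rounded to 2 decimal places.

-1.21

dQ/dP = −0.0252·Q = -15.9245. At P = 48.2, Q = 631.923.
Ed = (dQ/dP)·(P/Q) = (-15.9245) × (48.2/631.923) = -1.2146…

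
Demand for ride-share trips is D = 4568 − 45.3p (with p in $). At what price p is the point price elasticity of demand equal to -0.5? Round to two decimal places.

Ed = −45.3p/(4568 − 45.3p). Set this equal to -0.5:
45.3p = 0.5·(4568 − 45.3p) ⇒ 45.3p(1 + 0.5) = 0.5·4568
p = 0.5·4568 / (45.3·1.5) = 33.6129…

33.61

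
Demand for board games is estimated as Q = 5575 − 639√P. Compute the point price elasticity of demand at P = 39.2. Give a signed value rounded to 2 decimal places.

-1.27

dQ/dP = −639/(2√P) = -51.0303. At P = 39.2, Q = 1574.23.
Ed = (dQ/dP)·(P/Q) = (-51.0303) × (39.2/1574.23) = -1.2707…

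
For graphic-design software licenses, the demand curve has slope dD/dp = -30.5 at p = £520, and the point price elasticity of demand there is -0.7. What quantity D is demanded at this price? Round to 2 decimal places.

22657.14

Ed = (dD/dp)·(p/D) ⇒ D = (dD/dp)·p/Ed = (-30.5)·520/(-0.7) = 22657.1428…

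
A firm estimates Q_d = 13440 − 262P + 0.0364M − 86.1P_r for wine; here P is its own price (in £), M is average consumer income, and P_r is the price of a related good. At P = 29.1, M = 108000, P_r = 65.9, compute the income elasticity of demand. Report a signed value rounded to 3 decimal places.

0.965

At the given values, Q_d = 13440 − 262(29.1) + 0.0364(108000) − 86.1(65.9) = 4073.01.
∂Q_d/∂M = 0.0364.
E = (0.0364) × (108000/4073.01) = 0.96518…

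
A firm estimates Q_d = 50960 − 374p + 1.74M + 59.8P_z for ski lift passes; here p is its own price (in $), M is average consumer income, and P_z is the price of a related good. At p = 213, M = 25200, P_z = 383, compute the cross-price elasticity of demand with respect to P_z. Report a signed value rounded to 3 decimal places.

0.602

At the given values, Q_d = 50960 − 374(213) + 1.74(25200) + 59.8(383) = 38049.4.
∂Q_d/∂P_z = 59.8.
E = (59.8) × (383/38049.4) = 0.60193…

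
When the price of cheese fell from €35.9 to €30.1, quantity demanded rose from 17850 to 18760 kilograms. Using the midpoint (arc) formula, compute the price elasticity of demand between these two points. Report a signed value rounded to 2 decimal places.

%ΔQ = (18760 − 17850) / [(17850 + 18760)/2] = 910/18305 = 0.049713…
%ΔP = (30.1 − 35.9) / [(35.9 + 30.1)/2] = -5.8/33 = -0.175757…
Arc Ed = %ΔQ / %ΔP = (910/18305) / (-5.8/33) = -0.2828…

-0.28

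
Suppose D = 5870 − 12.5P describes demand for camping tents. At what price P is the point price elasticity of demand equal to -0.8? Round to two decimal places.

208.71

Ed = −12.5P/(5870 − 12.5P). Set this equal to -0.8:
12.5P = 0.8·(5870 − 12.5P) ⇒ 12.5P(1 + 0.8) = 0.8·5870
P = 0.8·5870 / (12.5·1.8) = 208.7111…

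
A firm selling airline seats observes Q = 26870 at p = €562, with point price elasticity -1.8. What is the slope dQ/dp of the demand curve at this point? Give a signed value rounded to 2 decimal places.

-86.06

Ed = (dQ/dp)·(p/Q) ⇒ dQ/dp = Ed·Q/p = (-1.8)·26870/562 = -86.0604…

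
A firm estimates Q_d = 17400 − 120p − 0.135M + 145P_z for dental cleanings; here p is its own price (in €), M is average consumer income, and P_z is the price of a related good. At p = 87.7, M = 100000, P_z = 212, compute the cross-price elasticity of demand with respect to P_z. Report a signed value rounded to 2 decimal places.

1.27

At the given values, Q_d = 17400 − 120(87.7) − 0.135(100000) + 145(212) = 24116.
∂Q_d/∂P_z = 145.
E = (145) × (212/24116) = 1.2746…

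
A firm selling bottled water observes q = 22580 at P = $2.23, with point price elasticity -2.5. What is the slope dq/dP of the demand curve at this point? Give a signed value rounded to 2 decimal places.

Ed = (dq/dP)·(P/q) ⇒ dq/dP = Ed·q/P = (-2.5)·22580/2.23 = -25313.9013…

-25313.90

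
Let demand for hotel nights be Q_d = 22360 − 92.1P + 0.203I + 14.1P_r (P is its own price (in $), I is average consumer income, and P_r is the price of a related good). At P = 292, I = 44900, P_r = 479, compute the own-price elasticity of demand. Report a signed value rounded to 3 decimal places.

-2.372

At the given values, Q_d = 22360 − 92.1(292) + 0.203(44900) + 14.1(479) = 11335.4.
∂Q_d/∂P = −92.1.
E = (-92.1) × (292/11335.4) = -2.37249…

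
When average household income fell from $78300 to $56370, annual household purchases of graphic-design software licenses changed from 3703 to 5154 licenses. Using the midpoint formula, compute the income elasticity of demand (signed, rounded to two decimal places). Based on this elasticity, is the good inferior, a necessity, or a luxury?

-1.01; inferior

%ΔQ = (5154 − 3703)/[( 3703 + 5154)/2] = 1451/4428.5 = 0.327650…
%ΔIncome = (56370 − 78300)/[( 78300 + 56370)/2] = -21930/67335 = -0.325685…
E_income = (1451/4428.5) / (-21930/67335) = -1.0060…
E_income < 0 ⇒ inferior good.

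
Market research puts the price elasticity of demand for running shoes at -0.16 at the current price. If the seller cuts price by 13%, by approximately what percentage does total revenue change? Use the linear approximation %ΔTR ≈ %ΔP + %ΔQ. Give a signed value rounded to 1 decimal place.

%ΔQ ≈ Ed × %ΔP = (-0.16) × (-13%) = +2.0800%
%ΔTR ≈ %ΔP + %ΔQ = (-13%) + (+2.0800%) = -10.9200%

-10.9%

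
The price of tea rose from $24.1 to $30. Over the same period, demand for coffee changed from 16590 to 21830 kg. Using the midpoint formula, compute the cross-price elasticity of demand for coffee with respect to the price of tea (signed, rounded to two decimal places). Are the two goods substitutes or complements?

1.25; substitutes

%ΔQ_{coffee} = (21830 − 16590)/avg = 5240/19210 = 0.272774…
%ΔP_{tea} = (30 − 24.1)/avg = 5.9/27.05 = 0.218114…
E_cross = (5240/19210) / (5.9/27.05) = 1.2506…
E_cross > 0 ⇒ the goods are substitutes.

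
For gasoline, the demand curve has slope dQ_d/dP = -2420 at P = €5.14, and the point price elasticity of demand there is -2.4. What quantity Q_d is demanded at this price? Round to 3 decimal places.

Ed = (dQ_d/dP)·(P/Q_d) ⇒ Q_d = (dQ_d/dP)·P/Ed = (-2420)·5.14/(-2.4) = 5182.83333…

5182.833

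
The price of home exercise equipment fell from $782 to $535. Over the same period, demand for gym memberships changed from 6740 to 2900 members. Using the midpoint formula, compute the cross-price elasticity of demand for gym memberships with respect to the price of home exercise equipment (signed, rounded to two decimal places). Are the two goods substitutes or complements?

%ΔQ_{gym memberships} = (2900 − 6740)/avg = -3840/4820 = -0.796680…
%ΔP_{home exercise equipment} = (535 − 782)/avg = -247/658.5 = -0.375094…
E_cross = (-3840/4820) / (-247/658.5) = 2.1239…
E_cross > 0 ⇒ the goods are substitutes.

2.12; substitutes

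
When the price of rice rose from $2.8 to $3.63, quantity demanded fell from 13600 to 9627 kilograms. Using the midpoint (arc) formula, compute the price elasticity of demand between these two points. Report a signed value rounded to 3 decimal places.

-1.325

%ΔQ = (9627 − 13600) / [(13600 + 9627)/2] = -3973/11613.5 = -0.342101…
%ΔP = (3.63 − 2.8) / [(2.8 + 3.63)/2] = 0.83/3.215 = 0.258164…
Arc Ed = %ΔQ / %ΔP = (-3973/11613.5) / (0.83/3.215) = -1.32512…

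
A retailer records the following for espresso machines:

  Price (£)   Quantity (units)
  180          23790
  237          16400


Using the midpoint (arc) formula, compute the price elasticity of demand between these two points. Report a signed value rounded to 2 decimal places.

%ΔQ = (16400 − 23790) / [(23790 + 16400)/2] = -7390/20095 = -0.367753…
%ΔP = (237 − 180) / [(180 + 237)/2] = 57/208.5 = 0.273381…
Arc Ed = %ΔQ / %ΔP = (-7390/20095) / (57/208.5) = -1.3452…

-1.35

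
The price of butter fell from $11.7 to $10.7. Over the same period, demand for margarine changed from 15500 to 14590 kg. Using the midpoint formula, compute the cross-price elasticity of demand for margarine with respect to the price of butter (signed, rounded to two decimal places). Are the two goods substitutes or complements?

%ΔQ_{margarine} = (14590 − 15500)/avg = -910/15045 = -0.060485…
%ΔP_{butter} = (10.7 − 11.7)/avg = -1/11.2 = -0.089285…
E_cross = (-910/15045) / (-1/11.2) = 0.6774…
E_cross > 0 ⇒ the goods are substitutes.

0.68; substitutes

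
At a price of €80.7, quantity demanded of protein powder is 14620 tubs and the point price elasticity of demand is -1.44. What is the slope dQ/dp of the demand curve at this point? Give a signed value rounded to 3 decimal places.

Ed = (dQ/dp)·(p/Q) ⇒ dQ/dp = Ed·Q/p = (-1.44)·14620/80.7 = -260.87732…

-260.877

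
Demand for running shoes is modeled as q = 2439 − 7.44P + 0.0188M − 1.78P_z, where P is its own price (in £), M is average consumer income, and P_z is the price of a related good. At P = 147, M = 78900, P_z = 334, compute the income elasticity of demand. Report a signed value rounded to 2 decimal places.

0.66

At the given values, q = 2439 − 7.44(147) + 0.0188(78900) − 1.78(334) = 2234.12.
∂q/∂M = 0.0188.
E = (0.0188) × (78900/2234.12) = 0.6639…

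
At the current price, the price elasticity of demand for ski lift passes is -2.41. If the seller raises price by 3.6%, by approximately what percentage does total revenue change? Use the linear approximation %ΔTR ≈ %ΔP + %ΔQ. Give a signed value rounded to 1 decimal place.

%ΔQ ≈ Ed × %ΔP = (-2.41) × (+3.6%) = -8.6760%
%ΔTR ≈ %ΔP + %ΔQ = (+3.6%) + (-8.6760%) = -5.0760%

-5.1%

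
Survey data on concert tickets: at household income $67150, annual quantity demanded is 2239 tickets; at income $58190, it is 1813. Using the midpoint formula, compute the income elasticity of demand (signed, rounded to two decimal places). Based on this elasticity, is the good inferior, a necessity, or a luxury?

%ΔQ = (1813 − 2239)/[( 2239 + 1813)/2] = -426/2026 = -0.210266…
%ΔIncome = (58190 − 67150)/[( 67150 + 58190)/2] = -8960/62670 = -0.142971…
E_income = (-426/2026) / (-8960/62670) = 1.4706…
E_income > 1 ⇒ normal good, luxury.

1.47; luxury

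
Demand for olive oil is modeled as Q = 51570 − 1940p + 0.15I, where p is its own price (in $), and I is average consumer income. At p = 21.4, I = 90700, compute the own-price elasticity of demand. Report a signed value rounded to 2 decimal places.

At the given values, Q = 51570 − 1940(21.4) + 0.15(90700) = 23659.
∂Q/∂p = −1940.
E = (-1940) × (21.4/23659) = -1.7547…

-1.75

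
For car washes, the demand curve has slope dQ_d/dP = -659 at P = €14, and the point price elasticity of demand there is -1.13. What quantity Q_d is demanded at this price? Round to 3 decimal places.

8164.602

Ed = (dQ_d/dP)·(P/Q_d) ⇒ Q_d = (dQ_d/dP)·P/Ed = (-659)·14/(-1.13) = 8164.60176…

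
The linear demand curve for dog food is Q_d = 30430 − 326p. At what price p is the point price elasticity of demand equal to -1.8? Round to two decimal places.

Ed = −326p/(30430 − 326p). Set this equal to -1.8:
326p = 1.8·(30430 − 326p) ⇒ 326p(1 + 1.8) = 1.8·30430
p = 1.8·30430 / (326·2.8) = 60.0065…

60.01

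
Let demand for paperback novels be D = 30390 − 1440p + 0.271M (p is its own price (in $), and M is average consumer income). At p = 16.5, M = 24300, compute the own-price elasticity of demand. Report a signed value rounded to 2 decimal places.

At the given values, D = 30390 − 1440(16.5) + 0.271(24300) = 13215.3.
∂D/∂p = −1440.
E = (-1440) × (16.5/13215.3) = -1.7979…

-1.80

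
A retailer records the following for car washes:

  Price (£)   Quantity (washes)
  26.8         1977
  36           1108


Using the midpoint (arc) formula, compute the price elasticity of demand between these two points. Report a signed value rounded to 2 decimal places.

-1.92

%ΔQ = (1108 − 1977) / [(1977 + 1108)/2] = -869/1542.5 = -0.563371…
%ΔP = (36 − 26.8) / [(26.8 + 36)/2] = 9.2/31.4 = 0.292993…
Arc Ed = %ΔQ / %ΔP = (-869/1542.5) / (9.2/31.4) = -1.9228…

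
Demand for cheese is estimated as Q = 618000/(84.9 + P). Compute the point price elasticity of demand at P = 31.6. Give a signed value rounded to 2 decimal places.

dQ/dP = −618000/(84.9 + P)² = -45.5341. At P = 31.6, Q = 5304.72.
Ed = (dQ/dP)·(P/Q) = (-45.5341) × (31.6/5304.72) = -0.2712…

-0.27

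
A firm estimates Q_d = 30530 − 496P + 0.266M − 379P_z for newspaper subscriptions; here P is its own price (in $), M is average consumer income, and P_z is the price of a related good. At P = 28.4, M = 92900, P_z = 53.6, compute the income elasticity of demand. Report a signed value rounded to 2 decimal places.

1.19

At the given values, Q_d = 30530 − 496(28.4) + 0.266(92900) − 379(53.6) = 20840.6.
∂Q_d/∂M = 0.266.
E = (0.266) × (92900/20840.6) = 1.1857…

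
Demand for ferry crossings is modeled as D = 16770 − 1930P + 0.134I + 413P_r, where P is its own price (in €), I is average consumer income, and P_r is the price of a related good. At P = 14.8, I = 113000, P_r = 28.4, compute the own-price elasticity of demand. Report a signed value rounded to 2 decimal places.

At the given values, D = 16770 − 1930(14.8) + 0.134(113000) + 413(28.4) = 15077.2.
∂D/∂P = −1930.
E = (-1930) × (14.8/15077.2) = -1.8945…

-1.89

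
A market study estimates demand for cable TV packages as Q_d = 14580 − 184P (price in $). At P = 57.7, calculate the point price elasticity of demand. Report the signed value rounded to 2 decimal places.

dQ_d/dP = −184. At P = 57.7, Q_d = 14580 − 184(57.7) = 3963.2.
Ed = (dQ_d/dP)·(P/Q_d) = −184 × (57.7/3963.2) = -2.6788…

-2.68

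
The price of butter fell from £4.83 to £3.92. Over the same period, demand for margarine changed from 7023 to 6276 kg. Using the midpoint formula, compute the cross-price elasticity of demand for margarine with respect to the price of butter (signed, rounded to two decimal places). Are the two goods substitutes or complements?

%ΔQ_{margarine} = (6276 − 7023)/avg = -747/6649.5 = -0.112339…
%ΔP_{butter} = (3.92 − 4.83)/avg = -0.91/4.375 = -0.208
E_cross = (-747/6649.5) / (-0.91/4.375) = 0.5400…
E_cross > 0 ⇒ the goods are substitutes.

0.54; substitutes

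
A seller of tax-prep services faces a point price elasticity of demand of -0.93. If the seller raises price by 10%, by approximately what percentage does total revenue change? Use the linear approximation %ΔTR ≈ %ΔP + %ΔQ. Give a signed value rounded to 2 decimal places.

%ΔQ ≈ Ed × %ΔP = (-0.93) × (+10%) = -9.3000%
%ΔTR ≈ %ΔP + %ΔQ = (+10%) + (-9.3000%) = +0.7000%

+0.70%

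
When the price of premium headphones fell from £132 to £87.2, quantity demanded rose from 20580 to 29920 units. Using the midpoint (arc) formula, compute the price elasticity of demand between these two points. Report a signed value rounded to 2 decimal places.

%ΔQ = (29920 − 20580) / [(20580 + 29920)/2] = 9340/25250 = 0.369900…
%ΔP = (87.2 − 132) / [(132 + 87.2)/2] = -44.8/109.6 = -0.408759…
Arc Ed = %ΔQ / %ΔP = (9340/25250) / (-44.8/109.6) = -0.9049…

-0.90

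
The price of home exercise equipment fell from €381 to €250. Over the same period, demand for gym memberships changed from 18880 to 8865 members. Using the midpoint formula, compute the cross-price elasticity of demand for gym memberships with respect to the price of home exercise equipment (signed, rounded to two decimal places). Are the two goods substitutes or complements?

1.74; substitutes

%ΔQ_{gym memberships} = (8865 − 18880)/avg = -10015/13872.5 = -0.721931…
%ΔP_{home exercise equipment} = (250 − 381)/avg = -131/315.5 = -0.415213…
E_cross = (-10015/13872.5) / (-131/315.5) = 1.7386…
E_cross > 0 ⇒ the goods are substitutes.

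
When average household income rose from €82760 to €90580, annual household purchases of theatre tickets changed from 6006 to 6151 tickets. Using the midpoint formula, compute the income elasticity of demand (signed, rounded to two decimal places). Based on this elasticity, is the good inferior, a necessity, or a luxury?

0.26; necessity

%ΔQ = (6151 − 6006)/[( 6006 + 6151)/2] = 145/6078.5 = 0.023854…
%ΔIncome = (90580 − 82760)/[( 82760 + 90580)/2] = 7820/86670 = 0.090227…
E_income = (145/6078.5) / (7820/86670) = 0.2643…
0 < E_income < 1 ⇒ normal good, necessity.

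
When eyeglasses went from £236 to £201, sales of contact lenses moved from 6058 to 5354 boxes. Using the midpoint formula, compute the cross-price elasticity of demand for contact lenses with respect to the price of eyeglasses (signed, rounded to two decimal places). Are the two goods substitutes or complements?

%ΔQ_{contact lenses} = (5354 − 6058)/avg = -704/5706 = -0.123378…
%ΔP_{eyeglasses} = (201 − 236)/avg = -35/218.5 = -0.160183…
E_cross = (-704/5706) / (-35/218.5) = 0.7702…
E_cross > 0 ⇒ the goods are substitutes.

0.77; substitutes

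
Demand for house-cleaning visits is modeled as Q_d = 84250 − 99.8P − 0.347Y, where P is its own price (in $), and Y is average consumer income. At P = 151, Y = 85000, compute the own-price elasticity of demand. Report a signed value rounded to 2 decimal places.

At the given values, Q_d = 84250 − 99.8(151) − 0.347(85000) = 39685.2.
∂Q_d/∂P = −99.8.
E = (-99.8) × (151/39685.2) = -0.3797…

-0.38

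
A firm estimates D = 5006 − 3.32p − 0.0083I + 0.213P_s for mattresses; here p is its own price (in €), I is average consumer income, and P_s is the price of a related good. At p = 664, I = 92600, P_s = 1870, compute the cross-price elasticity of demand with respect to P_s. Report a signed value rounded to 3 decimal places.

At the given values, D = 5006 − 3.32(664) − 0.0083(92600) + 0.213(1870) = 2431.25.
∂D/∂P_s = 0.213.
E = (0.213) × (1870/2431.25) = 0.16382…

0.164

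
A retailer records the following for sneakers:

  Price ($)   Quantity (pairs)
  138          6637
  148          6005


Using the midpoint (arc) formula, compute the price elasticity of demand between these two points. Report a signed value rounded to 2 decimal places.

-1.43

%ΔQ = (6005 − 6637) / [(6637 + 6005)/2] = -632/6321 = -0.099984…
%ΔP = (148 − 138) / [(138 + 148)/2] = 10/143 = 0.069930…
Arc Ed = %ΔQ / %ΔP = (-632/6321) / (10/143) = -1.4297…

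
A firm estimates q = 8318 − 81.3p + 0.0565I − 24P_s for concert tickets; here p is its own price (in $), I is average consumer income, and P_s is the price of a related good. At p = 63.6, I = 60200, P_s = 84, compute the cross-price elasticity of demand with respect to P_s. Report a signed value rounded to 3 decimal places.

-0.445

At the given values, q = 8318 − 81.3(63.6) + 0.0565(60200) − 24(84) = 4532.62.
∂q/∂P_s = -24.
E = (-24) × (84/4532.62) = -0.44477…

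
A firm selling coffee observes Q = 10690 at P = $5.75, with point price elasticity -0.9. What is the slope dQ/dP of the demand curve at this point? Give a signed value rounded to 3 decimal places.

-1673.217

Ed = (dQ/dP)·(P/Q) ⇒ dQ/dP = Ed·Q/P = (-0.9)·10690/5.75 = -1673.21739…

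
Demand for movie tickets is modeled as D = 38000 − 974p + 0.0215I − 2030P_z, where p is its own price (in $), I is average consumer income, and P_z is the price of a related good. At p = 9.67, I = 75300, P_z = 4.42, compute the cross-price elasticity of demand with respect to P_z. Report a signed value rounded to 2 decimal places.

-0.42

At the given values, D = 38000 − 974(9.67) + 0.0215(75300) − 2030(4.42) = 21227.77.
∂D/∂P_z = -2030.
E = (-2030) × (4.42/21227.77) = -0.4226…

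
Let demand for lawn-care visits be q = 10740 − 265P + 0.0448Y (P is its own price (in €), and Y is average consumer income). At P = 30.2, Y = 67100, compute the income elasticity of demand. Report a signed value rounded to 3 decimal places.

0.523

At the given values, q = 10740 − 265(30.2) + 0.0448(67100) = 5743.08.
∂q/∂Y = 0.0448.
E = (0.0448) × (67100/5743.08) = 0.52342…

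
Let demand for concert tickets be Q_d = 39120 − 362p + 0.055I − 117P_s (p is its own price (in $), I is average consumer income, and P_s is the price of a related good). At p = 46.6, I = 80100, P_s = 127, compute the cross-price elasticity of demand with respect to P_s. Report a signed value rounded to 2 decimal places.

At the given values, Q_d = 39120 − 362(46.6) + 0.055(80100) − 117(127) = 11797.3.
∂Q_d/∂P_s = -117.
E = (-117) × (127/11797.3) = -1.2595…

-1.26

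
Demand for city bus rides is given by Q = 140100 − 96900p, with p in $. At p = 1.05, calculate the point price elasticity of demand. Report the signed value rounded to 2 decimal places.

-2.65

dQ/dp = −96900. At p = 1.05, Q = 140100 − 96900(1.05) = 38355.
Ed = (dQ/dp)·(p/Q) = −96900 × (1.05/38355) = -2.6527…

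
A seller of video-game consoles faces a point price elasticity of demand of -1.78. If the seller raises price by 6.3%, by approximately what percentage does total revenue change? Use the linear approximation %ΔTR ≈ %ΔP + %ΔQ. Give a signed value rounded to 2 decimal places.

-4.91%

%ΔQ ≈ Ed × %ΔP = (-1.78) × (+6.3%) = -11.2140%
%ΔTR ≈ %ΔP + %ΔQ = (+6.3%) + (-11.2140%) = -4.9140%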